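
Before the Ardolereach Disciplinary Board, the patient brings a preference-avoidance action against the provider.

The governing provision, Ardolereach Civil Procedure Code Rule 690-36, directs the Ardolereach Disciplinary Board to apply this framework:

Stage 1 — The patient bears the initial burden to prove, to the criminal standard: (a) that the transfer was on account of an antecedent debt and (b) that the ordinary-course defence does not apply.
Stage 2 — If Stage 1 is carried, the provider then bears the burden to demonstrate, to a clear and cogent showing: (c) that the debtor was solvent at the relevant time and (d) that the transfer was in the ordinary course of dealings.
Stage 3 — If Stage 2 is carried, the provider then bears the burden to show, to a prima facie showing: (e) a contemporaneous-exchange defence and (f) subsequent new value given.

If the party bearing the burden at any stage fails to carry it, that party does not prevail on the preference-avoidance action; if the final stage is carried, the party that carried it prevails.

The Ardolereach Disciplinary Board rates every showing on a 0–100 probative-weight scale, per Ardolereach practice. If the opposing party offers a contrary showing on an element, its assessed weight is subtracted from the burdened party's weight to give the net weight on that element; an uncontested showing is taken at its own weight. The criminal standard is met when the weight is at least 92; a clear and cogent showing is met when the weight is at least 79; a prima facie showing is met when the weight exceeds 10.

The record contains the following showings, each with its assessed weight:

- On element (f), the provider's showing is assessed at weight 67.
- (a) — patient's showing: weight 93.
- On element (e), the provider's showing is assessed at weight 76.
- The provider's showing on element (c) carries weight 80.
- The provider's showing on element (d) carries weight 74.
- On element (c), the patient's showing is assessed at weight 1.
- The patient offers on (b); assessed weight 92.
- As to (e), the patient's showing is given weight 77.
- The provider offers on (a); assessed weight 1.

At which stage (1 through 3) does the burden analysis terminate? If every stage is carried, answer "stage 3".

Stage 1 (patient, the criminal standard, weight is at least 92): (a) net 93−1=92 ≥ 92 — meets; (b) 92 ≥ 92 — meets.
  Stage 1 is satisfied; the onus moves to the provider.
Stage 2 (provider, a clear and cogent showing, weight is at least 79): (c) net 80−1=79 ≥ 79 — meets; (d) 74 < 79 — fails.
  The provider does not carry Stage 2.
The patient prevails.

stage 2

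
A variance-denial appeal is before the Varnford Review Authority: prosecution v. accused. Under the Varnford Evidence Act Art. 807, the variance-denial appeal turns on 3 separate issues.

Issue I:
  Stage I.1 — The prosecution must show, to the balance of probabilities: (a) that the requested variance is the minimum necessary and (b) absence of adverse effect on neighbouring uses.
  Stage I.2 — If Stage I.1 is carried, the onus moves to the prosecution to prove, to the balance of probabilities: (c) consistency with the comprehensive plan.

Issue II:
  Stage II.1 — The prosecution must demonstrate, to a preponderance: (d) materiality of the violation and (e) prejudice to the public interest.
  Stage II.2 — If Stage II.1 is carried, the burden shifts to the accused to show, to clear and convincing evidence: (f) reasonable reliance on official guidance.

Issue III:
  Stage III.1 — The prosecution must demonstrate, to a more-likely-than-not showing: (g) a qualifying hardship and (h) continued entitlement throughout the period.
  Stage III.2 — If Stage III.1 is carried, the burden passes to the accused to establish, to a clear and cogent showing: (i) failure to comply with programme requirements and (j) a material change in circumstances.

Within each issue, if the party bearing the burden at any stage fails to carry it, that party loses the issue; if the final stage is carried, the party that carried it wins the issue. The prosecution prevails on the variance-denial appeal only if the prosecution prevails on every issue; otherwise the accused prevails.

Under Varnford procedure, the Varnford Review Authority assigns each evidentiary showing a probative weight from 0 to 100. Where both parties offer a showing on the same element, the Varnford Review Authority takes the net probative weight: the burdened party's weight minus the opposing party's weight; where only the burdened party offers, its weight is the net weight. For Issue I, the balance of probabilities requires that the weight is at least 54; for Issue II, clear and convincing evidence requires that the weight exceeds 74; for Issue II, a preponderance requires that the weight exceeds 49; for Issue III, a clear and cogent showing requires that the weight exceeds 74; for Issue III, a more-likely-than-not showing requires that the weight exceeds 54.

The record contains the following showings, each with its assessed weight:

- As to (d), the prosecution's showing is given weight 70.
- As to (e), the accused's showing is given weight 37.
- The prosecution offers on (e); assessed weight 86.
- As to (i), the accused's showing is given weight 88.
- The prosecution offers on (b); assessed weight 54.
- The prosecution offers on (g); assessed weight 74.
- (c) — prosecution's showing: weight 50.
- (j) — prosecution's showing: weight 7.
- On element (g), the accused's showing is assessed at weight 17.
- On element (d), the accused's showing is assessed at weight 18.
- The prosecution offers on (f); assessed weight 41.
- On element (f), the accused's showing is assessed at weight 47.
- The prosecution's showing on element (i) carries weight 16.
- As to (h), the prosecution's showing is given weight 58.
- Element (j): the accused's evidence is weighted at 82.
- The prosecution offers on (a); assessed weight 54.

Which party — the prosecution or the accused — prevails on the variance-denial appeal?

— Issue I —
At Stage I.1 the prosecution must meet the balance of probabilities (weight is at least 54): on (a) the weight is 54, which does reach 54, so (a) meets the standard; on (b) the weight is 54, which does reach 54, so (b) meets the standard.
  Stage I.1 is satisfied; the prosecution continues to bear the burden.
At Stage I.2 the prosecution must meet the balance of probabilities (weight is at least 54): on (c) the weight is 50, which does not reach 54, so (c) does not meet the standard.
  Stage I.2 not carried; the prosecution fails its burden.
The analysis ends at Stage I.2; the accused prevails on this issue.
— Issue II —
At Stage II.1 the prosecution must meet a preponderance (weight exceeds 49): on (d) the weight is 70 less the opposing 18 gives net 52, which does exceed 49, so (d) meets the standard; on (e) the weight is 86 less the opposing 37 gives net 49, which does not exceed 49, so (e) does not meet the standard.
  Stage II.1 not carried; the prosecution fails its burden.
So the accused prevails on this issue.
— Issue III —
At Stage III.1 the prosecution must meet a more-likely-than-not showing (weight exceeds 54): on (g) the weight is 74 less the opposing 17 gives net 57, which does exceed 54, so (g) meets the standard; on (h) the weight is 58, > 54, so (h) meets the standard.
  The prosecution carries Stage III.1; the accused now bears the burden.
At Stage III.2 the accused must meet a clear and cogent showing (weight exceeds 74): on (i) the weight is 88 less the opposing 16 gives net 72, ≤ 74, so (i) does not meet the standard; on (j) the weight is 82 less the opposing 7 gives net 75, > 74, so (j) meets the standard.
  The accused does not carry Stage III.2.
So the prosecution prevails on this issue.
Per-issue: Issue I → accused; Issue II → accused; Issue III → prosecution. The prosecution must prevail on every issue; overall, the accused prevails.

accused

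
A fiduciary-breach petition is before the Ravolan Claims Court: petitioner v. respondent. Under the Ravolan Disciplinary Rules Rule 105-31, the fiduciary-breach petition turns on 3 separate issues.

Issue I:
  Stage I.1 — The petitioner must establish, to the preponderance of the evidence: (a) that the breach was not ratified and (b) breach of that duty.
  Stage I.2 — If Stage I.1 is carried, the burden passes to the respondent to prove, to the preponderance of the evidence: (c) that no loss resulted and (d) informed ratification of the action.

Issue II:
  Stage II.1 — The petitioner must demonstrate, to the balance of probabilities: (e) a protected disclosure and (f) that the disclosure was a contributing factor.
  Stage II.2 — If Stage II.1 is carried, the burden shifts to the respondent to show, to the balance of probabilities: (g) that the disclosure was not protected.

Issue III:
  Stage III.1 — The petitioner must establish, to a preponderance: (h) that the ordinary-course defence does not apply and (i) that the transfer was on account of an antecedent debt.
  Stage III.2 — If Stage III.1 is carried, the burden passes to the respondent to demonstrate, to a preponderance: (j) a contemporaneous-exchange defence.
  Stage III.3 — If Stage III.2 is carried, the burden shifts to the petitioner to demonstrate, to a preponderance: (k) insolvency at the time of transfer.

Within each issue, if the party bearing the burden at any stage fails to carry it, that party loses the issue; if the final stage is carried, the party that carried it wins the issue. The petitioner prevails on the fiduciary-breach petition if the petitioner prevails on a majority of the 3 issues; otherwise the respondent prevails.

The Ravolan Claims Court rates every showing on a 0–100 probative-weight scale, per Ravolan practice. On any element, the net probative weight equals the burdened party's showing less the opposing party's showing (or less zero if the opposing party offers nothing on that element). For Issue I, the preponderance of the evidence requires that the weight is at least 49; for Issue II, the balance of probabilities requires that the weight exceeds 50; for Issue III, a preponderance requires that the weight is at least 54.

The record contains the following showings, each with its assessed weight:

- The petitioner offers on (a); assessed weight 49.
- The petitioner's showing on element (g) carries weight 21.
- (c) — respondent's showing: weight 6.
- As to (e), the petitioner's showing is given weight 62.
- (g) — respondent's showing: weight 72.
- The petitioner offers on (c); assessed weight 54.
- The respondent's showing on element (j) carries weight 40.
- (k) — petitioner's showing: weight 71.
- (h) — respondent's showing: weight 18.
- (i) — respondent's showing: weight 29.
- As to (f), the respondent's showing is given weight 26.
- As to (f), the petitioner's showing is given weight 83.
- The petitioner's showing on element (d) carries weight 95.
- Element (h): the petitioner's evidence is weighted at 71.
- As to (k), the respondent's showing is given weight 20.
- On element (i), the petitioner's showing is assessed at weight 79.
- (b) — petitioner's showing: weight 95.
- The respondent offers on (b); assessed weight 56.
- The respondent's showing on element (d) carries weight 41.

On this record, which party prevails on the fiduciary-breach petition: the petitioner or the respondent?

respondent

— Issue I —
At Stage I.1 the petitioner must meet the preponderance of the evidence (weight is at least 49): on (a) the weight is 49, which does reach 49, so (a) meets the standard; on (b) the weight is 95 less the opposing 56 gives net 39, which does not reach 49, so (b) does not meet the standard.
  The petitioner does not carry Stage I.1.
The analysis ends at Stage I.1; the respondent prevails on this issue.
— Issue II —
Stage II.1 — burden on petitioner; standard: the balance of probabilities (weight exceeds 50).
    (e): 62 > 50 [met]
    (f): 83 − 26 = 57 > 50 [met]
  Stage II.1 carried; the burden shifts to the respondent.
Stage II.2 — burden on respondent; standard: the balance of probabilities (weight exceeds 50).
    (g): 72 − 21 = 51 > 50 [met]
  All elements met at the final stage.
With every stage satisfied, the respondent prevails on this issue.
— Issue III —
At Stage III.1 the petitioner must meet a preponderance (weight is at least 54): on (h) the weight is 71 less the opposing 18 gives net 53, which does not reach 54, so (h) does not meet the standard; on (i) the weight is 79 less the opposing 29 gives net 50, which does not reach 54, so (i) does not meet the standard.
  The petitioner does not carry Stage III.1.
So the respondent prevails on this issue.
Per-issue: Issue I → respondent; Issue II → respondent; Issue III → respondent. The petitioner must prevail on a majority of issues; overall, the respondent prevails.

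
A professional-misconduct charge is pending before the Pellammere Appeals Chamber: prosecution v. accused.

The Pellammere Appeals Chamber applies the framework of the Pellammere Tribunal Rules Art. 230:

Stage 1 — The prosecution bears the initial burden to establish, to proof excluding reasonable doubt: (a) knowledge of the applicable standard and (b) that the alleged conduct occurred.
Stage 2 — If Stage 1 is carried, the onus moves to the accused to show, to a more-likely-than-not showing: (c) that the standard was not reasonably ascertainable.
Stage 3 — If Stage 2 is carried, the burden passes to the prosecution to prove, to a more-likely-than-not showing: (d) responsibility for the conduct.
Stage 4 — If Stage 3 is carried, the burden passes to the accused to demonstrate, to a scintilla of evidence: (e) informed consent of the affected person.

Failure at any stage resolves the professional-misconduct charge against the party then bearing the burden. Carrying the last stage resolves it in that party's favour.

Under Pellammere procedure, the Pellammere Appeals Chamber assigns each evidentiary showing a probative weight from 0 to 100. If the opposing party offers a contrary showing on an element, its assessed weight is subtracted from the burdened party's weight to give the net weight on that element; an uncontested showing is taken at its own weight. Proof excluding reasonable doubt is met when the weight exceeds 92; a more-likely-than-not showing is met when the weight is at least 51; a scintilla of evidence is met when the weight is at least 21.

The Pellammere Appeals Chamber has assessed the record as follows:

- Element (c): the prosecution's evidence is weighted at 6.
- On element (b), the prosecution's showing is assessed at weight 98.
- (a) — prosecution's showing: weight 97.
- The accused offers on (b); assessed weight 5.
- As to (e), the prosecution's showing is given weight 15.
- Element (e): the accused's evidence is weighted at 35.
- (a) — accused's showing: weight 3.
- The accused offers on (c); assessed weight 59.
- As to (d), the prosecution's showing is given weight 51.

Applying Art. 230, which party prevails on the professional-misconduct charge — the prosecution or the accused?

prosecution

Stage 1 (prosecution, proof excluding reasonable doubt, weight exceeds 92): (a) net 97−3=94 > 92 — meets; (b) net 98−5=93 > 92 — meets.
  The prosecution carries Stage 1; the accused now bears the burden.
Stage 2 (accused, a more-likely-than-not showing, weight is at least 51): (c) net 59−6=53 ≥ 51 — meets.
  Stage 2 is satisfied; the onus moves to the prosecution.
Stage 3 (prosecution, a more-likely-than-not showing, weight is at least 51): (d) 51 ≥ 51 — meets.
  Stage 3 carried; the burden shifts to the accused.
Stage 4 (accused, a scintilla of evidence, weight is at least 21): (e) net 35−15=20 < 21 — fails.
  Not every element is met, so the accused fails to carry Stage 4.
So the prosecution prevails.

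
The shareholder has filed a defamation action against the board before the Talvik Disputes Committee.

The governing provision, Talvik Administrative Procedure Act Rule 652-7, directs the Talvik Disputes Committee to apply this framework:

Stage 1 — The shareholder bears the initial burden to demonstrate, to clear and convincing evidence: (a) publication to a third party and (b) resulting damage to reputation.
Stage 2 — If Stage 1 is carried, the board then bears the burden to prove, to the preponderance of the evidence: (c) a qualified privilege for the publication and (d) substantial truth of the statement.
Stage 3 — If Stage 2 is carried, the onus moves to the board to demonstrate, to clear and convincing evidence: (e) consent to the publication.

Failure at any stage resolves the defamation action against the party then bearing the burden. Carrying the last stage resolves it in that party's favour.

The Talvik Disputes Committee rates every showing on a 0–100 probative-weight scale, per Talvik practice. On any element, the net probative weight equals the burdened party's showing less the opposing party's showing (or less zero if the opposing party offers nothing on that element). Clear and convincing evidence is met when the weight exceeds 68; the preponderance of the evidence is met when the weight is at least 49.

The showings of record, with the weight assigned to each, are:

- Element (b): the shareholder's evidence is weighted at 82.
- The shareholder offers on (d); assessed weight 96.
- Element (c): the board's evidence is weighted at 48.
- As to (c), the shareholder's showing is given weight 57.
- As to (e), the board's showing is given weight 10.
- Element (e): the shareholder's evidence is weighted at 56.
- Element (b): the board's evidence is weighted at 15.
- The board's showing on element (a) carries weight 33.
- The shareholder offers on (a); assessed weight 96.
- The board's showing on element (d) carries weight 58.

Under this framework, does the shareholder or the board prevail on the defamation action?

board

Stage 1 (shareholder, clear and convincing evidence, weight exceeds 68): (a) net 96−33=63 ≤ 68 — fails; (b) net 82−15=67 ≤ 68 — fails.
  Not every element is met, so the shareholder fails to carry Stage 1.
The analysis ends at Stage 1; the board prevails.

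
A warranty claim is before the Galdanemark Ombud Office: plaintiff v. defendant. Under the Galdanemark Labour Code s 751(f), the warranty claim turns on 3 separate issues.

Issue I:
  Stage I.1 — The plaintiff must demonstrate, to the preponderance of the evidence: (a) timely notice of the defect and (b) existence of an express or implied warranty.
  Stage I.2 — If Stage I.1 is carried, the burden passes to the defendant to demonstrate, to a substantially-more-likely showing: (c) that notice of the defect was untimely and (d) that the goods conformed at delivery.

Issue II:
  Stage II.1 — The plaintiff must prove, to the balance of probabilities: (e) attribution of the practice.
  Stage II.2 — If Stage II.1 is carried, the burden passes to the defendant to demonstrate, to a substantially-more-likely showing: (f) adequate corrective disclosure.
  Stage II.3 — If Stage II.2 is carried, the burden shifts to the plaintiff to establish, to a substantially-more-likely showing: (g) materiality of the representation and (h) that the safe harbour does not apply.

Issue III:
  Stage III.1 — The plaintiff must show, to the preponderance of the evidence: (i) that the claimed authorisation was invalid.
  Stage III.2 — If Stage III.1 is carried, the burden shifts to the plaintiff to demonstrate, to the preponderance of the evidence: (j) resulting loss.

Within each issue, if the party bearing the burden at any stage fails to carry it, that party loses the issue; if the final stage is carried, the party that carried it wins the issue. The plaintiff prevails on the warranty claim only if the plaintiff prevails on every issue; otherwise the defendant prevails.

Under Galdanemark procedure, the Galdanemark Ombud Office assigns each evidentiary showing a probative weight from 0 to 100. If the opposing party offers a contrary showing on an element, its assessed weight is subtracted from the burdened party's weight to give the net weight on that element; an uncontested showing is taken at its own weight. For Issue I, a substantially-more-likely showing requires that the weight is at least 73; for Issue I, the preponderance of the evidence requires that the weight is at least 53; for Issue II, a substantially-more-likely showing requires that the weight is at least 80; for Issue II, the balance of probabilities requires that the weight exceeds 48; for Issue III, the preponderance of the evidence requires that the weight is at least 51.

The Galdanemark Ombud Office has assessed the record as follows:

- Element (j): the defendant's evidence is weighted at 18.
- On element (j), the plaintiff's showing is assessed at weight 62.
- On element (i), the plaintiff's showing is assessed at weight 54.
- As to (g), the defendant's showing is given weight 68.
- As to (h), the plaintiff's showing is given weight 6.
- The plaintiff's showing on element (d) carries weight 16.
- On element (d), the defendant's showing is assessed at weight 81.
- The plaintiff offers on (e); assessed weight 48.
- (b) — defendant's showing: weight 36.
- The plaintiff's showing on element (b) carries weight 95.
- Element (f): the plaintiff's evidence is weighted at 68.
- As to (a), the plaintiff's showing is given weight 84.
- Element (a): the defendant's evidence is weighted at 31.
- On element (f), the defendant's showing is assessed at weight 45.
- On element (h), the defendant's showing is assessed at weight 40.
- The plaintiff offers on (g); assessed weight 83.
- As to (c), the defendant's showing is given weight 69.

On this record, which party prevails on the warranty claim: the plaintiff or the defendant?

defendant

— Issue I —
At Stage I.1 the plaintiff must meet the preponderance of the evidence (weight is at least 53): on (a) the weight is 84 less the opposing 31 gives net 53, ≥ 53, so (a) meets the standard; on (b) the weight is 95 less the opposing 36 gives net 59, which does reach 53, so (b) meets the standard.
  The plaintiff carries Stage I.1; the defendant now bears the burden.
At Stage I.2 the defendant must meet a substantially-more-likely showing (weight is at least 73): on (c) the weight is 69, which does not reach 73, so (c) does not meet the standard; on (d) the weight is 81 less the opposing 16 gives net 65, which does not reach 73, so (d) does not meet the standard.
  Not every element is met, so the defendant fails to carry Stage I.2.
The analysis ends at Stage I.2; the plaintiff prevails on this issue.
— Issue II —
Stage II.1 — burden on plaintiff; standard: the balance of probabilities (weight exceeds 48).
    (e): 48 ≤ 48 [not met]
  Not every element is met, so the plaintiff fails to carry Stage II.1.
The analysis ends at Stage II.1; the defendant prevails on this issue.
— Issue III —
Stage III.1 (plaintiff, the preponderance of the evidence, weight is at least 51): (i) 54 ≥ 51 — meets.
  All elements met. The plaintiff retains the burden for Stage III.2.
Stage III.2 (plaintiff, the preponderance of the evidence, weight is at least 51): (j) net 62−18=44 < 51 — fails.
  Stage III.2 not carried; the plaintiff fails its burden.
The analysis ends at Stage III.2; the defendant prevails on this issue.
Per-issue: Issue I → plaintiff; Issue II → defendant; Issue III → defendant. The plaintiff must prevail on every issue; overall, the defendant prevails.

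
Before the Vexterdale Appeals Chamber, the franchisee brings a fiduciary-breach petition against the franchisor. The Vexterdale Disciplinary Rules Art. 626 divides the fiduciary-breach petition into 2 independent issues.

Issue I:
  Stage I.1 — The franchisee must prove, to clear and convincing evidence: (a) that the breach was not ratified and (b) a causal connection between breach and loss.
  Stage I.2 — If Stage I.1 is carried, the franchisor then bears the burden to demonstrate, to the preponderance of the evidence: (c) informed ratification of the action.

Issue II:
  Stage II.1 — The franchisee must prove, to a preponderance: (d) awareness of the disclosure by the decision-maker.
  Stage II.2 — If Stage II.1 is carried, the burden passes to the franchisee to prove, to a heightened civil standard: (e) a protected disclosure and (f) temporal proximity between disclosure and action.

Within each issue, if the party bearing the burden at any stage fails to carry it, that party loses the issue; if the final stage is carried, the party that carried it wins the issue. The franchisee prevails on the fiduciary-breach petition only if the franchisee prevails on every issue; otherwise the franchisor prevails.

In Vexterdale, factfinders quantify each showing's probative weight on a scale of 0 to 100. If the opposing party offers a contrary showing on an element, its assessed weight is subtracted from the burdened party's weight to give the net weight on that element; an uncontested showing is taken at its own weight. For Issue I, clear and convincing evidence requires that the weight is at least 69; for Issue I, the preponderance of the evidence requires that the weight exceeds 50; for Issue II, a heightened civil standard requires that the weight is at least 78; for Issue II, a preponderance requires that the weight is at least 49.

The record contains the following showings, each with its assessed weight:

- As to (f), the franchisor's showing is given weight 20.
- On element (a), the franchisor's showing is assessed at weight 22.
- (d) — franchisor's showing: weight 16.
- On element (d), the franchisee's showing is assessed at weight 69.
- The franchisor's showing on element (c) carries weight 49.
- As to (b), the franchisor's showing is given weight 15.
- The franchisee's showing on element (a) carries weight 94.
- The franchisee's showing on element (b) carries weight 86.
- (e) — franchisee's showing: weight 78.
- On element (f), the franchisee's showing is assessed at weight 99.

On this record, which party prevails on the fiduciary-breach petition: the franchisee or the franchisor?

— Issue I —
Stage I.1 (franchisee, clear and convincing evidence, weight is at least 69): (a) net 94−22=72 ≥ 69 — meets; (b) net 86−15=71 ≥ 69 — meets.
  Stage I.1 is satisfied; the onus moves to the franchisor.
Stage I.2 (franchisor, the preponderance of the evidence, weight exceeds 50): (c) 49 ≤ 50 — fails.
  Stage I.2 not carried; the franchisor fails its burden.
The analysis ends at Stage I.2; the franchisee prevails on this issue.
— Issue II —
Stage II.1 (franchisee, a preponderance, weight is at least 49): (d) net 69−16=53 ≥ 49 — meets.
  All elements met. The franchisee retains the burden for Stage II.2.
Stage II.2 (franchisee, a heightened civil standard, weight is at least 78): (e) 78 ≥ 78 — meets; (f) net 99−20=79 ≥ 78 — meets.
  All elements met at the final stage.
Every stage carried; the franchisee prevails on this issue.
Per-issue: Issue I → franchisee; Issue II → franchisee. The franchisee must prevail on every issue; overall, the franchisee prevails.

franchisee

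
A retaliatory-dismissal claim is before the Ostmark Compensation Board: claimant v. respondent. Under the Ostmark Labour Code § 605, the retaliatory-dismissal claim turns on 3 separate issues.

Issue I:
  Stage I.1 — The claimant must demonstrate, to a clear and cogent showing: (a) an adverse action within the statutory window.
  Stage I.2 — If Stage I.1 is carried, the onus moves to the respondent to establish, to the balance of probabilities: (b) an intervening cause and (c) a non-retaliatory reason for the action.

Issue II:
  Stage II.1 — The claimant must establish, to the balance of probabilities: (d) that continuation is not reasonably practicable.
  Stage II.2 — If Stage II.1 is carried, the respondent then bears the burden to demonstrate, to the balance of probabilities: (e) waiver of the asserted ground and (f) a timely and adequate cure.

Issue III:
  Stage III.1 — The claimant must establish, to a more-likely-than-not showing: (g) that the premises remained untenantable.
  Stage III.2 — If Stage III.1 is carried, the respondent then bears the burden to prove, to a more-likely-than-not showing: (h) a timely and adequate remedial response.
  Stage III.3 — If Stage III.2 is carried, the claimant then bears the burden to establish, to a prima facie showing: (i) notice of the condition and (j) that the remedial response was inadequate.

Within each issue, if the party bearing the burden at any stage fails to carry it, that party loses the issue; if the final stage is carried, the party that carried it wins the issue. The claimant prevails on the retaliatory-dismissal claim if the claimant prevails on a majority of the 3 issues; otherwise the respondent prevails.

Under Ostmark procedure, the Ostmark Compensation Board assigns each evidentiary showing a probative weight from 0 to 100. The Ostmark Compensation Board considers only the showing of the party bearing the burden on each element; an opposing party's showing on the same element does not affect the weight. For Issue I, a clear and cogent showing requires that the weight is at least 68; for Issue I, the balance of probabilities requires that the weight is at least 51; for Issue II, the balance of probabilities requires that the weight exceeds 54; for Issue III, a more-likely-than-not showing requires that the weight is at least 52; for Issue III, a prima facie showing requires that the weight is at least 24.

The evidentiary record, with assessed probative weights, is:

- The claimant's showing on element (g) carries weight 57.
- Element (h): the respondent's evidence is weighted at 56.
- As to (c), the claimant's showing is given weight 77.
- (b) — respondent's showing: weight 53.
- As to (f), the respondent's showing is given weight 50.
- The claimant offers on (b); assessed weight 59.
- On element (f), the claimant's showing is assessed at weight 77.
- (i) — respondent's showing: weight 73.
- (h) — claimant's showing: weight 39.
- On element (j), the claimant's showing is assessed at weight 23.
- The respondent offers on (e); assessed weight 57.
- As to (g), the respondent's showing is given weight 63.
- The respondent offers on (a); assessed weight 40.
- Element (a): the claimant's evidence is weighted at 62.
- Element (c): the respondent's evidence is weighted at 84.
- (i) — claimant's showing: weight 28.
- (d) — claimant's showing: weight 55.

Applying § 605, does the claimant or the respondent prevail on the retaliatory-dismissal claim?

— Issue I —
At Stage I.1 the claimant must meet a clear and cogent showing (weight is at least 68): on (a) the weight is 62 (the respondent's 40 is given no effect), < 68, so (a) does not meet the standard.
  Not every element is met, so the claimant fails to carry Stage I.1.
The analysis ends at Stage I.1; the respondent prevails on this issue.
— Issue II —
Stage II.1 (claimant, the balance of probabilities, weight exceeds 54): (d) 55 > 54 — meets.
  Stage II.1 is satisfied; the onus moves to the respondent.
Stage II.2 (respondent, the balance of probabilities, weight exceeds 54): (e) 57 > 54 — meets; (f) 50 (claimant's 77 disregarded) ≤ 54 — fails.
  Not every element is met, so the respondent fails to carry Stage II.2.
The claimant prevails on this issue.
— Issue III —
Stage III.1 (claimant, a more-likely-than-not showing, weight is at least 52): (g) 57 (respondent's 63 disregarded) ≥ 52 — meets.
  The claimant carries Stage III.1; the respondent now bears the burden.
Stage III.2 (respondent, a more-likely-than-not showing, weight is at least 52): (h) 56 (claimant's 39 disregarded) ≥ 52 — meets.
  All elements met. The burden passes to the claimant.
Stage III.3 (claimant, a prima facie showing, weight is at least 24): (i) 28 (respondent's 73 disregarded) ≥ 24 — meets; (j) 23 < 24 — fails.
  Not every element is met, so the claimant fails to carry Stage III.3.
The analysis ends at Stage III.3; the respondent prevails on this issue.
Per-issue: Issue I → respondent; Issue II → claimant; Issue III → respondent. The claimant must prevail on a majority of issues; overall, the respondent prevails.

respondent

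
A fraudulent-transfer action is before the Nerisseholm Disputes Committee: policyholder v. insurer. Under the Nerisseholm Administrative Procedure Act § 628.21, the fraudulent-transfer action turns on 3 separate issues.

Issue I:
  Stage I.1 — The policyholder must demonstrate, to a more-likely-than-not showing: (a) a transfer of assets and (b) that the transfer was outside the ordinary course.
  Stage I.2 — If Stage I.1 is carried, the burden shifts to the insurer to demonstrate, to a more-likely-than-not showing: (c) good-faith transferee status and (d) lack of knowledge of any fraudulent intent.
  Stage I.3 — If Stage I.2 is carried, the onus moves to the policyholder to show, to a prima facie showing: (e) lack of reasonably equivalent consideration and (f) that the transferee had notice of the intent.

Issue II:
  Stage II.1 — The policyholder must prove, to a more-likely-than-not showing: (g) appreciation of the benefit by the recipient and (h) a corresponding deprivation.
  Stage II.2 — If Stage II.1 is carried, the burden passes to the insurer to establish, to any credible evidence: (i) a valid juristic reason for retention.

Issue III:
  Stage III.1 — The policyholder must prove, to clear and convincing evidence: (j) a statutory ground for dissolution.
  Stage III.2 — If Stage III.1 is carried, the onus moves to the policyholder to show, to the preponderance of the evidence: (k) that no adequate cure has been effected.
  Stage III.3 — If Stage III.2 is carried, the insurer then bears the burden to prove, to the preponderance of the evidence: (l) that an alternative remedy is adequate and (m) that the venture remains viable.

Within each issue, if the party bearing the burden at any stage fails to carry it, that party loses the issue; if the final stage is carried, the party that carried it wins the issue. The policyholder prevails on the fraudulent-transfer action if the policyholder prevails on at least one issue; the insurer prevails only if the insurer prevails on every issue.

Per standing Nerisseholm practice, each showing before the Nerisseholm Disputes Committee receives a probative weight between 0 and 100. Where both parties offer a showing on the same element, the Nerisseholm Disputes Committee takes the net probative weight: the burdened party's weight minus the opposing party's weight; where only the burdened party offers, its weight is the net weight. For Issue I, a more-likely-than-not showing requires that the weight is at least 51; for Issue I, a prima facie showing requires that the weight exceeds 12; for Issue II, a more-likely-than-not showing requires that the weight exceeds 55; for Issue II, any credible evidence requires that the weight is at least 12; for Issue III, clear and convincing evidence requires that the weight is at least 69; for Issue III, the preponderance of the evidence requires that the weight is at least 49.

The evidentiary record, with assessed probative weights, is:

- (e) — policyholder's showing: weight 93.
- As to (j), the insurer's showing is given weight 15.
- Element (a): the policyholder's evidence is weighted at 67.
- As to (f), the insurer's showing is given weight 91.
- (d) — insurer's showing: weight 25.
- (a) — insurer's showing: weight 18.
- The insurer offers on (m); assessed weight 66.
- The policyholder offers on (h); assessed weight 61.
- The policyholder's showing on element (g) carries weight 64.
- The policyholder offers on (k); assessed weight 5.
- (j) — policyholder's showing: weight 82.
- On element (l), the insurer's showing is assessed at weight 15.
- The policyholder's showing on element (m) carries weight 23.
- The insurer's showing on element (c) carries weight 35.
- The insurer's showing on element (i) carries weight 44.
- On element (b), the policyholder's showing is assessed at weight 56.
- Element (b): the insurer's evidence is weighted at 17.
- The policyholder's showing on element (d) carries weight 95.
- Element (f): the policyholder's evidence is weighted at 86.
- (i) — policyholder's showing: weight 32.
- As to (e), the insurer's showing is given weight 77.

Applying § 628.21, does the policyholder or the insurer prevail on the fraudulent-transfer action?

— Issue I —
At Stage I.1 the policyholder must meet a more-likely-than-not showing (weight is at least 51): on (a) the weight is 67 less the opposing 18 gives net 49, < 51, so (a) does not meet the standard; on (b) the weight is 56 less the opposing 17 gives net 39, which does not reach 51, so (b) does not meet the standard.
  The policyholder does not carry Stage I.1.
The analysis ends at Stage I.1; the insurer prevails on this issue.
— Issue II —
Stage II.1 — burden on policyholder; standard: a more-likely-than-not showing (weight exceeds 55).
    (g): 64 > 55 [met]
    (h): 61 > 55 [met]
  The policyholder carries Stage II.1; the insurer now bears the burden.
Stage II.2 — burden on insurer; standard: any credible evidence (weight is at least 12).
    (i): 44 − 32 = 12 ≥ 12 [met]
  All elements met at the final stage.
Every stage carried; the insurer prevails on this issue.
— Issue III —
Stage III.1 (policyholder, clear and convincing evidence, weight is at least 69): (j) net 82−15=67 < 69 — fails.
  Stage III.1 not carried; the policyholder fails its burden.
The insurer prevails on this issue.
Per-issue: Issue I → insurer; Issue II → insurer; Issue III → insurer. The policyholder must prevail on at least one issue; overall, the insurer prevails.

insurer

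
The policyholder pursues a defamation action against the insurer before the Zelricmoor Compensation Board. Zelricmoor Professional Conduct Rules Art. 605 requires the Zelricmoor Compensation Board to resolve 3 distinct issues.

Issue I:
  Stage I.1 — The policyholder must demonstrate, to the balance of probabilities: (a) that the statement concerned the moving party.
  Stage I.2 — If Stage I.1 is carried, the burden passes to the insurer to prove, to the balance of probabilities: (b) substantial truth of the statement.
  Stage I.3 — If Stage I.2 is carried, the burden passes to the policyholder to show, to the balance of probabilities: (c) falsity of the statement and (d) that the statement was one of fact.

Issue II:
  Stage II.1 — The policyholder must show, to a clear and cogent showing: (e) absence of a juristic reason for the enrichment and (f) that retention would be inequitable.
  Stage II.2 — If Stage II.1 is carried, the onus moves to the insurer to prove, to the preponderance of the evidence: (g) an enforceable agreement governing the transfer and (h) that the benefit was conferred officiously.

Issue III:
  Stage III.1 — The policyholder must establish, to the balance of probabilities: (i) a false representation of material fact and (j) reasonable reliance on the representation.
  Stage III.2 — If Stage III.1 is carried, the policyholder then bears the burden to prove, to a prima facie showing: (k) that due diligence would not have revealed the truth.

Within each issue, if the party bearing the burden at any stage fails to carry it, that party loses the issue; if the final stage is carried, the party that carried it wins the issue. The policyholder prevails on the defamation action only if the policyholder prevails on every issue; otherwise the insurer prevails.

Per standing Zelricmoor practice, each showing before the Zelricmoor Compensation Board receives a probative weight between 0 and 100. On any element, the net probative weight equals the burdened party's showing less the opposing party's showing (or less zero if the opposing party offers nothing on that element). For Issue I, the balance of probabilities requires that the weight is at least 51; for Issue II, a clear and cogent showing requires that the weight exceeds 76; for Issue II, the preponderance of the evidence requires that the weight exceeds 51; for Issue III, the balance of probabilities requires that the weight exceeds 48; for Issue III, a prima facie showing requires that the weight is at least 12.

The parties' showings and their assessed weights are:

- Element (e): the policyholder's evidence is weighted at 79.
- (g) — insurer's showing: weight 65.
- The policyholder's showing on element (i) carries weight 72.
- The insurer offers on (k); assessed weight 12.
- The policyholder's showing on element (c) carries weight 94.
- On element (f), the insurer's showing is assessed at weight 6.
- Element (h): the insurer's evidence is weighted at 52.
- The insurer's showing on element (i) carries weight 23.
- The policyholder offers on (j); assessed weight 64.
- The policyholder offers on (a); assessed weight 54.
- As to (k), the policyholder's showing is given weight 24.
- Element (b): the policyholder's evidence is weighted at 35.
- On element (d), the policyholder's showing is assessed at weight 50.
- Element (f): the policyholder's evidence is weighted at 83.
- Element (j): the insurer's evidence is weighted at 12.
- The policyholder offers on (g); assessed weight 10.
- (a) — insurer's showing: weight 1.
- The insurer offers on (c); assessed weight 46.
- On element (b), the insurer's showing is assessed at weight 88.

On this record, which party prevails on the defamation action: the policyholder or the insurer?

— Issue I —
At Stage I.1 the policyholder must meet the balance of probabilities (weight is at least 51): on (a) the weight is 54 less the opposing 1 gives net 53, which does reach 51, so (a) meets the standard.
  Stage I.1 is satisfied; the onus moves to the insurer.
At Stage I.2 the insurer must meet the balance of probabilities (weight is at least 51): on (b) the weight is 88 less the opposing 35 gives net 53, ≥ 51, so (b) meets the standard.
  Stage I.2 is satisfied; the onus moves to the policyholder.
At Stage I.3 the policyholder must meet the balance of probabilities (weight is at least 51): on (c) the weight is 94 less the opposing 46 gives net 48, < 51, so (c) does not meet the standard; on (d) the weight is 50, < 51, so (d) does not meet the standard.
  Stage I.3 not carried; the policyholder fails its burden.
The analysis ends at Stage I.3; the insurer prevails on this issue.
— Issue II —
At Stage II.1 the policyholder must meet a clear and cogent showing (weight exceeds 76): on (e) the weight is 79, which does exceed 76, so (e) meets the standard; on (f) the weight is 83 less the opposing 6 gives net 77, > 76, so (f) meets the standard.
  The policyholder carries Stage II.1; the insurer now bears the burden.
At Stage II.2 the insurer must meet the preponderance of the evidence (weight exceeds 51): on (g) the weight is 65 less the opposing 10 gives net 55, > 51, so (g) meets the standard; on (h) the weight is 52, > 51, so (h) meets the standard.
  Stage II.2 carried; the final stage is satisfied.
All stages carried — the insurer prevails on this issue.
— Issue III —
Stage III.1 (policyholder, the balance of probabilities, weight exceeds 48): (i) net 72−23=49 > 48 — meets; (j) net 64−12=52 > 48 — meets.
  Stage III.1 carried; the burden remains with the policyholder.
Stage III.2 (policyholder, a prima facie showing, weight is at least 12): (k) net 24−12=12 ≥ 12 — meets.
  All elements met at the final stage.
All stages carried — the policyholder prevails on this issue.
Per-issue: Issue I → insurer; Issue II → insurer; Issue III → policyholder. The policyholder must prevail on every issue; overall, the insurer prevails.

insurer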